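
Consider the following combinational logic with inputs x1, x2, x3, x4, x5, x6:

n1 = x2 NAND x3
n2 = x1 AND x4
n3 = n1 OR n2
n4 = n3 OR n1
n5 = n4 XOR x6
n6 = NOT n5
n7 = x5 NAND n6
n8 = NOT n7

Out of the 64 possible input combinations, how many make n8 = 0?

n8 = NOT n7 must be 0, so n7 = 1.
Enumerating the 64 input combinations, 48 give n8 = 0 and 16 give n8 = 1.

48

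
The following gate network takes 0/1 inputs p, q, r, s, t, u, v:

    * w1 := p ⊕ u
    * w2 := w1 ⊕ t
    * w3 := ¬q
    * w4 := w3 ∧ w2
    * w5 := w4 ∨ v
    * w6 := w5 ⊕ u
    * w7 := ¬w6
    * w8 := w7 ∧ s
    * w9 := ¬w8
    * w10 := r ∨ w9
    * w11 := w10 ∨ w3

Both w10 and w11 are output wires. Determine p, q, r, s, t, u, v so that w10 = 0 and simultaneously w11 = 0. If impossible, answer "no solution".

p=0, q=1, r=0, s=1, t=1, u=0, v=0

Check with p=0, q=1, r=0, s=1, t=1, u=0, v=0:
w1 = p ⊕ u = 0 ⊕ 0 = 0
w2 = w1 ⊕ t = 0 ⊕ 1 = 1
w3 = ¬q = ¬1 = 0
w4 = w3 ∧ w2 = 0 ∧ 1 = 0
w5 = w4 ∨ v = 0 ∨ 0 = 0
w6 = w5 ⊕ u = 0 ⊕ 0 = 0
w7 = ¬w6 = ¬0 = 1
w8 = w7 ∧ s = 1 ∧ 1 = 1
w9 = ¬w8 = ¬1 = 0
w10 = r ∨ w9 = 0 ∨ 0 = 0
w11 = w10 ∨ w3 = 0 ∨ 0 = 0
So w10 = 0 and w11 = 0.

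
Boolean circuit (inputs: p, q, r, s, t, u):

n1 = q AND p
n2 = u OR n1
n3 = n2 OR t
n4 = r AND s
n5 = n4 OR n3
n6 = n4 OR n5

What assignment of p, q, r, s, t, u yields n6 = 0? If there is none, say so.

p=0 q=0 r=1 s=0 t=0 u=0

n6 = n4 OR n5 must be 0, so both n4 = 0 and n5 = 0.
n4 = r AND s must be 0, so at least one of r, s is 0.
Check with p=0 q=0 r=1 s=0 t=0 u=0:
n1 = q AND p = 0 AND 0 = 0
n2 = u OR n1 = 0 OR 0 = 0
n3 = n2 OR t = 0 OR 0 = 0
n4 = r AND s = 1 AND 0 = 0
n5 = n4 OR n3 = 0 OR 0 = 0
n6 = n4 OR n5 = 0 OR 0 = 0
So n6 = 0 as required.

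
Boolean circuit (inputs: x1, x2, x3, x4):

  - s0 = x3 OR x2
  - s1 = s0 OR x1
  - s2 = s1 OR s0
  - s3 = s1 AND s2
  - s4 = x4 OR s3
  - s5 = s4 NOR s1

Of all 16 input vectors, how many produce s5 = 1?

1

s5 = s4 NOR s1 must be 1, so both s4 = 0 and s1 = 0.
Satisfying assignments:
  x1=0, x2=0, x3=0, x4=0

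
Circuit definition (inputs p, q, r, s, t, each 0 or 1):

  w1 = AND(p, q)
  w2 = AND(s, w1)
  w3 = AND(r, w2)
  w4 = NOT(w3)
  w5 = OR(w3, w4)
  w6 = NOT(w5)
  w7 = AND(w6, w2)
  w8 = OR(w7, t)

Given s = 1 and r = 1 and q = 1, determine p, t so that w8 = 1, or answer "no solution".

p=0, t=1

w8 = OR(w7, t) must be 1, so at least one of w7, t is 1.
Check with s = 1 and r = 1 and q = 1 and p=0, t=1:
w1 = AND(p, q) = AND(0, 1) = 0
w2 = AND(s, w1) = AND(1, 0) = 0
w3 = AND(r, w2) = AND(1, 0) = 0
w4 = NOT(w3) = NOT 0 = 1
w5 = OR(w3, w4) = OR(0, 1) = 1
w6 = NOT(w5) = NOT 1 = 0
w7 = AND(w6, w2) = AND(0, 0) = 0
w8 = OR(w7, t) = OR(0, 1) = 1
So w8 = 1.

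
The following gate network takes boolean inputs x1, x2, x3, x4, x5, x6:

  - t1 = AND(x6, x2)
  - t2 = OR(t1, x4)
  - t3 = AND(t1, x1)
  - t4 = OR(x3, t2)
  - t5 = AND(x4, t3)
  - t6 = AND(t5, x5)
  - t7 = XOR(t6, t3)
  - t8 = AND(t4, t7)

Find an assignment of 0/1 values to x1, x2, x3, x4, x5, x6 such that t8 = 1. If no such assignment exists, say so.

t8 = AND(t4, t7) must be 1, so both t4 = 1 and t7 = 1.
t4 = OR(x3, t2) must be 1, so at least one of x3, t2 is 1.
Check with x1=1 x2=1 x3=1 x4=0 x5=0 x6=1:
t1 = AND(x6, x2) = AND(1, 1) = 1
t2 = OR(t1, x4) = OR(1, 0) = 1
t3 = AND(t1, x1) = AND(1, 1) = 1
t4 = OR(x3, t2) = OR(1, 1) = 1
t5 = AND(x4, t3) = AND(0, 1) = 0
t6 = AND(t5, x5) = AND(0, 0) = 0
t7 = XOR(t6, t3) = XOR(0, 1) = 1
t8 = AND(t4, t7) = AND(1, 1) = 1
So t8 = 1 as required.

x1=1 x2=1 x3=1 x4=0 x5=0 x6=1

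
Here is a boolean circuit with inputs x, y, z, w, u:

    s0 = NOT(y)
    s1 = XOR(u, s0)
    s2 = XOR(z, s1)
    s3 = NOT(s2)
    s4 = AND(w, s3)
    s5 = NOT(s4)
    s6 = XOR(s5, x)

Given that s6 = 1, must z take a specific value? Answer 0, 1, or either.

either

Both values of z occur among assignments with s6 = 1:
  z=0: x=0, y=0, z=0, w=0, u=0
  z=1: x=0, y=0, z=1, w=0, u=0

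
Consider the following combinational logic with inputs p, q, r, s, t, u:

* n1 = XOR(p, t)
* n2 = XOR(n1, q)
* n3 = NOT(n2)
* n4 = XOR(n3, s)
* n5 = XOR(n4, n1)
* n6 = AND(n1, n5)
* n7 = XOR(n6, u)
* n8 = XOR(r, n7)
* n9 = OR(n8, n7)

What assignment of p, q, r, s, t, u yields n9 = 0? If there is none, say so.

Check with p=1, q=1, r=0, s=1, t=0, u=1:
n1 = XOR(p, t) = XOR(1, 0) = 1
n2 = XOR(n1, q) = XOR(1, 1) = 0
n3 = NOT(n2) = NOT 0 = 1
n4 = XOR(n3, s) = XOR(1, 1) = 0
n5 = XOR(n4, n1) = XOR(0, 1) = 1
n6 = AND(n1, n5) = AND(1, 1) = 1
n7 = XOR(n6, u) = XOR(1, 1) = 0
n8 = XOR(r, n7) = XOR(0, 0) = 0
n9 = OR(n8, n7) = OR(0, 0) = 0
So n9 = 0 as required.

p=1, q=1, r=0, s=1, t=0, u=1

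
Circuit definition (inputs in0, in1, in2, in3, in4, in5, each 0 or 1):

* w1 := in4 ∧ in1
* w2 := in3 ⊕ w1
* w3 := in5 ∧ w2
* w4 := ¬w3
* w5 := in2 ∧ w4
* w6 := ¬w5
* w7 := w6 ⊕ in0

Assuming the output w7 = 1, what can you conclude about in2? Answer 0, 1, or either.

either

Both values of in2 occur among assignments with w7 = 1:
  in2=0: in0=0, in1=0, in2=0, in3=0, in4=0, in5=0
  in2=1: in0=0, in1=0, in2=1, in3=1, in4=0, in5=1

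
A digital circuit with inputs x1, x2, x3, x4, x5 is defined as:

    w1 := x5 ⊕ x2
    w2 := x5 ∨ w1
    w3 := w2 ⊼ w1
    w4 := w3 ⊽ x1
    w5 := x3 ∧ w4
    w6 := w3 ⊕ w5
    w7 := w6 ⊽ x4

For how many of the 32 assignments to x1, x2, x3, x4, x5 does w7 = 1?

w7 = w6 ⊽ x4 must be 1, so both w6 = 0 and x4 = 0.
w6 = w3 ⊕ w5 must be 0, so w3 and w5 are equal.
Satisfying assignments:
  x1=0, x2=0, x3=0, x4=0, x5=1
  x1=0, x2=1, x3=0, x4=0, x5=0
  x1=1, x2=0, x3=0, x4=0, x5=1
  x1=1, x2=0, x3=1, x4=0, x5=1
  x1=1, x2=1, x3=0, x4=0, x5=0
  x1=1, x2=1, x3=1, x4=0, x5=0

6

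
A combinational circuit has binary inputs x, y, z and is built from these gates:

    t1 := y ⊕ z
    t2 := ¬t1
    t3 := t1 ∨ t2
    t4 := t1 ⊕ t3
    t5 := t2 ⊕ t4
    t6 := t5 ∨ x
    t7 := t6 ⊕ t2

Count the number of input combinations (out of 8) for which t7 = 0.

t7 = t6 ⊕ t2 must be 0, so t6 and t2 are equal.
Satisfying assignments:
  x=0, y=0, z=1
  x=0, y=1, z=0
  x=1, y=0, z=0
  x=1, y=1, z=1

4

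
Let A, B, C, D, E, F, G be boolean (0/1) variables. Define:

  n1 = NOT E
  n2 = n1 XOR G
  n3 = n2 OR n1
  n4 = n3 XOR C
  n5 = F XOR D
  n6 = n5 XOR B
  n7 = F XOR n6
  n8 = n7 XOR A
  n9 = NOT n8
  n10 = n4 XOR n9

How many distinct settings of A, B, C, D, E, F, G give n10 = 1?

64

n10 = n4 XOR n9 must be 1, so n4 and n9 differ.
Enumerating the 128 input combinations, 64 give n10 = 1 and 64 give n10 = 0.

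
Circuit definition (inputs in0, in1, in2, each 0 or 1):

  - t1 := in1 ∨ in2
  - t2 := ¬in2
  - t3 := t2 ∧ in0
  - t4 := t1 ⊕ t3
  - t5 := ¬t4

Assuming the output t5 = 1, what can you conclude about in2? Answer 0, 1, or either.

t5 = ¬t4 must be 1, so t4 = 0.
t4 = t1 ⊕ t3 must be 0, so t1 and t3 are equal.
Every assignment with t5 = 1 has in2 = 0; there are 2 such assignment(s).
  in0=0, in1=0, in2=0
  in0=1, in1=1, in2=0

0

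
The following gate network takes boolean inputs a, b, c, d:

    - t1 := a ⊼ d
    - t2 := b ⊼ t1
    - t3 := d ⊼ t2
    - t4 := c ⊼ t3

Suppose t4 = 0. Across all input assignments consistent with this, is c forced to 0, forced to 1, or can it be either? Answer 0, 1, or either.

t4 = c ⊼ t3 must be 0, so both c = 1 and t3 = 1.
t3 = d ⊼ t2 must be 1, so at least one of d, t2 is 0.
Every assignment with t4 = 0 has c = 1; there are 5 such assignment(s).

1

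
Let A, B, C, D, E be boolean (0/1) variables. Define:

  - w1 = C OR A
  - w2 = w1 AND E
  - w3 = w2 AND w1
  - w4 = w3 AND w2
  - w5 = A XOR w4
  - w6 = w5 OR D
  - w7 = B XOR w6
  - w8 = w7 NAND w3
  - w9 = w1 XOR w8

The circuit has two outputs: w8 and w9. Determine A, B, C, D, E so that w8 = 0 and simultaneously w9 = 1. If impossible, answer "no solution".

Check with A=1, B=1, C=1, D=0, E=1:
w1 = C OR A = 1 OR 1 = 1
w2 = w1 AND E = 1 AND 1 = 1
w3 = w2 AND w1 = 1 AND 1 = 1
w4 = w3 AND w2 = 1 AND 1 = 1
w5 = A XOR w4 = 1 XOR 1 = 0
w6 = w5 OR D = 0 OR 0 = 0
w7 = B XOR w6 = 1 XOR 0 = 1
w8 = w7 NAND w3 = 1 NAND 1 = 0
w9 = w1 XOR w8 = 1 XOR 0 = 1
So w8 = 0 and w9 = 1.

A=1, B=1, C=1, D=0, E=1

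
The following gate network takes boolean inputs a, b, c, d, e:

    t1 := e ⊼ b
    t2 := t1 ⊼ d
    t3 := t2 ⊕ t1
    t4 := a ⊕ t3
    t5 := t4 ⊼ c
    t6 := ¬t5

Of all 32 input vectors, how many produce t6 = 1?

t6 = ¬t5 must be 1, so t5 = 0.
Enumerating the 32 input combinations, 8 give t6 = 1 and 24 give t6 = 0.

8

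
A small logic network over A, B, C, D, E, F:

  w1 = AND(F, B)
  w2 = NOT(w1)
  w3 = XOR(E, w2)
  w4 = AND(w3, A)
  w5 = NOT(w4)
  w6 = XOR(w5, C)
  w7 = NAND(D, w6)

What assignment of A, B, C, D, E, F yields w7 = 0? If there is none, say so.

A=0, B=1, C=0, D=1, E=1, F=0

w7 = NAND(D, w6) must be 0, so both D = 1 and w6 = 1.
w6 = XOR(w5, C) must be 1, so w5 and C differ.
Check with A=0, B=1, C=0, D=1, E=1, F=0:
w1 = AND(F, B) = AND(0, 1) = 0
w2 = NOT(w1) = NOT 0 = 1
w3 = XOR(E, w2) = XOR(1, 1) = 0
w4 = AND(w3, A) = AND(0, 0) = 0
w5 = NOT(w4) = NOT 0 = 1
w6 = XOR(w5, C) = XOR(1, 0) = 1
w7 = NAND(D, w6) = NAND(1, 1) = 0
So w7 = 0 as required.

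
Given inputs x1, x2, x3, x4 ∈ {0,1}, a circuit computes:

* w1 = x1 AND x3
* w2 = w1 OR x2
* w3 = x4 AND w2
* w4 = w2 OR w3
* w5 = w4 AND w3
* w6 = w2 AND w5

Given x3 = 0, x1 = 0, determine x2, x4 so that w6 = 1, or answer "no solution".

x2=1, x4=1

Check with x3 = 0, x1 = 0 and x2=1, x4=1:
w1 = x1 AND x3 = 0 AND 0 = 0
w2 = w1 OR x2 = 0 OR 1 = 1
w3 = x4 AND w2 = 1 AND 1 = 1
w4 = w2 OR w3 = 1 OR 1 = 1
w5 = w4 AND w3 = 1 AND 1 = 1
w6 = w2 AND w5 = 1 AND 1 = 1
So w6 = 1.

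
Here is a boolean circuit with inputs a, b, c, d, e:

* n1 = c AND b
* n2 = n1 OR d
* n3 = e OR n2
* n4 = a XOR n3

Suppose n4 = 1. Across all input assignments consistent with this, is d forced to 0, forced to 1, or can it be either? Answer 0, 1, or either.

Both values of d occur among assignments with n4 = 1:
  d=0: a=0, b=0, c=0, d=0, e=1
  d=1: a=0, b=0, c=0, d=1, e=0

either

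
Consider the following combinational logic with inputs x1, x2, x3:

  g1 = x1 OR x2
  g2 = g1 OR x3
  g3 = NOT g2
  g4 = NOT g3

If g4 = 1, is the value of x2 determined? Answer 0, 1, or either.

Both values of x2 occur among assignments with g4 = 1:
  x2=0: x1=0, x2=0, x3=1
  x2=1: x1=0, x2=1, x3=0

either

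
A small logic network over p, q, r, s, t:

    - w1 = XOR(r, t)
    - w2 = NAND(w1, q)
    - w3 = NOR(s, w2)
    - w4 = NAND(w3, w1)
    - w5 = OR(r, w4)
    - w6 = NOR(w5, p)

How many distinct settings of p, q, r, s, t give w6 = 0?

31

w6 = NOR(w5, p) must be 0, so at least one of w5, p is 1.
Enumerating the 32 input combinations, 31 give w6 = 0 and 1 give w6 = 1.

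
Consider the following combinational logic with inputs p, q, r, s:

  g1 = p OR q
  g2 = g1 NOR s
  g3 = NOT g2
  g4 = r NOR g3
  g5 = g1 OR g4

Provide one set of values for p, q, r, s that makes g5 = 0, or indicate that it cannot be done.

Check with p=0, q=0, r=1, s=1:
g1 = p OR q = 0 OR 0 = 0
g2 = g1 NOR s = 0 NOR 1 = 0
g3 = NOT g2 = NOT 0 = 1
g4 = r NOR g3 = 1 NOR 1 = 0
g5 = g1 OR g4 = 0 OR 0 = 0
So g5 = 0 as required.

p=0, q=0, r=1, s=1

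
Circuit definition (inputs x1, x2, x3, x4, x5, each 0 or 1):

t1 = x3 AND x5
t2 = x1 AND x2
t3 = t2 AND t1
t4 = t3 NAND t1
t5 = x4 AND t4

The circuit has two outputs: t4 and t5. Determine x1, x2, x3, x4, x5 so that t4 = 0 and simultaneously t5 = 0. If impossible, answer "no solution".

Check with x1=1 x2=1 x3=1 x4=1 x5=1:
t1 = x3 AND x5 = 1 AND 1 = 1
t2 = x1 AND x2 = 1 AND 1 = 1
t3 = t2 AND t1 = 1 AND 1 = 1
t4 = t3 NAND t1 = 1 NAND 1 = 0
t5 = x4 AND t4 = 1 AND 0 = 0
So t4 = 0 and t5 = 0.

x1=1 x2=1 x3=1 x4=1 x5=1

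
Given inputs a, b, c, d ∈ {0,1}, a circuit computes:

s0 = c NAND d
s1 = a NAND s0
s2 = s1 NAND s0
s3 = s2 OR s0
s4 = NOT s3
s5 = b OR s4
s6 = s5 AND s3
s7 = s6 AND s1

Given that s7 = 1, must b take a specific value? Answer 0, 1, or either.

1

s7 = s6 AND s1 must be 1, so both s6 = 1 and s1 = 1.
s6 = s5 AND s3 must be 1, so both s5 = 1 and s3 = 1.
s1 = a NAND s0 must be 1, so at least one of a, s0 is 0.
Every assignment with s7 = 1 has b = 1; there are 5 such assignment(s).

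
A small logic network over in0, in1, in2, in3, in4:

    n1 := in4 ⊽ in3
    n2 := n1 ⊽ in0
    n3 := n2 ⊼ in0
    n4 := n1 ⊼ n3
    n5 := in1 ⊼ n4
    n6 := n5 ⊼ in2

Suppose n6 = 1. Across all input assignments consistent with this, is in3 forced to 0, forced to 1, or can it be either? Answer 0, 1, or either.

Both values of in3 occur among assignments with n6 = 1:
  in3=0: in0=0, in1=0, in2=0, in3=0, in4=0
  in3=1: in0=0, in1=0, in2=0, in3=1, in4=0

either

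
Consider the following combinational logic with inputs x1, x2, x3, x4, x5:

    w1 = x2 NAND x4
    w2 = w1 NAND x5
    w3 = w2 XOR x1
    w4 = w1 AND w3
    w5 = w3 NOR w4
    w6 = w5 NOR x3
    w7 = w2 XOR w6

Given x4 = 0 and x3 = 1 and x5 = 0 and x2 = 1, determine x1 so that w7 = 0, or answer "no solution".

no solution exists

With x4 = 0 and x3 = 1 and x5 = 0 and x2 = 1 fixed, none of the 2 settings of x1 give w7 = 0.
For example, with x1=1:
w1 = x2 NAND x4 = 1 NAND 0 = 1
w2 = w1 NAND x5 = 1 NAND 0 = 1
w3 = w2 XOR x1 = 1 XOR 1 = 0
w4 = w1 AND w3 = 1 AND 0 = 0
w5 = w3 NOR w4 = 0 NOR 0 = 1
w6 = w5 NOR x3 = 1 NOR 1 = 0
w7 = w2 XOR w6 = 1 XOR 0 = 1
giving w7 = 1 ≠ 0.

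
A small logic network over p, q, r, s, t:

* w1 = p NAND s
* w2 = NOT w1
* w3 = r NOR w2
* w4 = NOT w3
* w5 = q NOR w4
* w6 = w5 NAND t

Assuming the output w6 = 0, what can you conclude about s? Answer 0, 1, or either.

Both values of s occur among assignments with w6 = 0:
  s=0: p=0, q=0, r=0, s=0, t=1
  s=1: p=0, q=0, r=0, s=1, t=1

either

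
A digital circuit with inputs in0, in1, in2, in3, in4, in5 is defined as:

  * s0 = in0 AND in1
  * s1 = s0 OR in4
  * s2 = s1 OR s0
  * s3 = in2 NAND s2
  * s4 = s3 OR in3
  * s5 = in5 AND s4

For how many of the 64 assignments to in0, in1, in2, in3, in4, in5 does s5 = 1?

27

s5 = in5 AND s4 must be 1, so both in5 = 1 and s4 = 1.
s4 = s3 OR in3 must be 1, so at least one of s3, in3 is 1.
Enumerating the 64 input combinations, 27 give s5 = 1 and 37 give s5 = 0.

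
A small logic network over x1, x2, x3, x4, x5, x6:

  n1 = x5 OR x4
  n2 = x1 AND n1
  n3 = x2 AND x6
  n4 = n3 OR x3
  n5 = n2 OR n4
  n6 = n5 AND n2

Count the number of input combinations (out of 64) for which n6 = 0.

n6 = n5 AND n2 must be 0, so at least one of n5, n2 is 0.
Enumerating the 64 input combinations, 40 give n6 = 0 and 24 give n6 = 1.

40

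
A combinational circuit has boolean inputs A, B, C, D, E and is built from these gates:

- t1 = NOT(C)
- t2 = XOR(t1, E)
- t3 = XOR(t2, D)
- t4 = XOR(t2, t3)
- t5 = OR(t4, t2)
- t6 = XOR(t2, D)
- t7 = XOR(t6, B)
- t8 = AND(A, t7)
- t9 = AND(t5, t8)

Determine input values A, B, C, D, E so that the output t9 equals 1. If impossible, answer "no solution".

t9 = AND(t5, t8) must be 1, so both t5 = 1 and t8 = 1.
Check with A=1, B=0, C=0, D=0, E=0:
t1 = NOT(C) = NOT 0 = 1
t2 = XOR(t1, E) = XOR(1, 0) = 1
t3 = XOR(t2, D) = XOR(1, 0) = 1
t4 = XOR(t2, t3) = XOR(1, 1) = 0
t5 = OR(t4, t2) = OR(0, 1) = 1
t6 = XOR(t2, D) = XOR(1, 0) = 1
t7 = XOR(t6, B) = XOR(1, 0) = 1
t8 = AND(A, t7) = AND(1, 1) = 1
t9 = AND(t5, t8) = AND(1, 1) = 1
So t9 = 1 as required.

A=1, B=0, C=0, D=0, E=0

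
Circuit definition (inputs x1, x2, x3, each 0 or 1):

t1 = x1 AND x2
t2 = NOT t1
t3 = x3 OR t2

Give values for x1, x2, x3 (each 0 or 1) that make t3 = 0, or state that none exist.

x1=1 x2=1 x3=0

Check with x1=1 x2=1 x3=0:
t1 = x1 AND x2 = 1 AND 1 = 1
t2 = NOT t1 = NOT 1 = 0
t3 = x3 OR t2 = 0 OR 0 = 0
So t3 = 0 as required.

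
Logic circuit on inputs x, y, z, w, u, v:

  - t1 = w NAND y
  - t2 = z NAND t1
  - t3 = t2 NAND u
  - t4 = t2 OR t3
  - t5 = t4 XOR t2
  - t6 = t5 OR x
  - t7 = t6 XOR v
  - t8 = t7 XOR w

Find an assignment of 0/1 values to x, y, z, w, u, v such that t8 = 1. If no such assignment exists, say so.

Check with x=0, y=1, z=0, w=0, u=0, v=1:
t1 = w NAND y = 0 NAND 1 = 1
t2 = z NAND t1 = 0 NAND 1 = 1
t3 = t2 NAND u = 1 NAND 0 = 1
t4 = t2 OR t3 = 1 OR 1 = 1
t5 = t4 XOR t2 = 1 XOR 1 = 0
t6 = t5 OR x = 0 OR 0 = 0
t7 = t6 XOR v = 0 XOR 1 = 1
t8 = t7 XOR w = 1 XOR 0 = 1
So t8 = 1 as required.

x=0, y=1, z=0, w=0, u=0, v=1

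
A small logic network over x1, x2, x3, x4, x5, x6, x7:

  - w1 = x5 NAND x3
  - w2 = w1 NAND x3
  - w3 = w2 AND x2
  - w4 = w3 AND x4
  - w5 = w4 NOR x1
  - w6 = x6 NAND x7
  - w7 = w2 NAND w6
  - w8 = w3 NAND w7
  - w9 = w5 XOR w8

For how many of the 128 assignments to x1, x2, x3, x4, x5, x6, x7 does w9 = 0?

58

w9 = w5 XOR w8 must be 0, so w5 and w8 are equal.
Enumerating the 128 input combinations, 58 give w9 = 0 and 70 give w9 = 1.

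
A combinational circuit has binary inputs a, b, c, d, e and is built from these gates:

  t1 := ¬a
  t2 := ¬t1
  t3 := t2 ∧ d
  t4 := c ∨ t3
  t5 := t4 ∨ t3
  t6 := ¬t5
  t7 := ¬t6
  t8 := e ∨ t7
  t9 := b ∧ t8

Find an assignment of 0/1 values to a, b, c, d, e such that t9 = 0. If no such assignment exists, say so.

Check with a=0 b=0 c=0 d=1 e=0:
t1 = ¬a = ¬0 = 1
t2 = ¬t1 = ¬1 = 0
t3 = t2 ∧ d = 0 ∧ 1 = 0
t4 = c ∨ t3 = 0 ∨ 0 = 0
t5 = t4 ∨ t3 = 0 ∨ 0 = 0
t6 = ¬t5 = ¬0 = 1
t7 = ¬t6 = ¬1 = 0
t8 = e ∨ t7 = 0 ∨ 0 = 0
t9 = b ∧ t8 = 0 ∧ 0 = 0
So t9 = 0 as required.

a=0 b=0 c=0 d=1 e=0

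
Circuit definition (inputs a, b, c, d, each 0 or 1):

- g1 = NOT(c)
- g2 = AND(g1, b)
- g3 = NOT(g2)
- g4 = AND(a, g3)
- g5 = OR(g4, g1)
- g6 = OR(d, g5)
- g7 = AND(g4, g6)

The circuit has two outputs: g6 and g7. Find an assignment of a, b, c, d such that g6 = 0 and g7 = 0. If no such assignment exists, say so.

Check with a=0 b=1 c=1 d=0:
g1 = NOT(c) = NOT 1 = 0
g2 = AND(g1, b) = AND(0, 1) = 0
g3 = NOT(g2) = NOT 0 = 1
g4 = AND(a, g3) = AND(0, 1) = 0
g5 = OR(g4, g1) = OR(0, 0) = 0
g6 = OR(d, g5) = OR(0, 0) = 0
g7 = AND(g4, g6) = AND(0, 0) = 0
So g6 = 0 and g7 = 0.

a=0 b=1 c=1 d=0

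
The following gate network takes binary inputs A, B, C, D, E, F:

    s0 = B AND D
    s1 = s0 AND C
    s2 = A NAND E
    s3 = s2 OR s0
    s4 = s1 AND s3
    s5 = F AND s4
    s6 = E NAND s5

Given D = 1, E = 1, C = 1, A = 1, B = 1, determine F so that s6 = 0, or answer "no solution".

F=1

s6 = E NAND s5 must be 0, so both E = 1 and s5 = 1.
Check with D = 1, E = 1, C = 1, A = 1, B = 1 and F=1:
s0 = B AND D = 1 AND 1 = 1
s1 = s0 AND C = 1 AND 1 = 1
s2 = A NAND E = 1 NAND 1 = 0
s3 = s2 OR s0 = 0 OR 1 = 1
s4 = s1 AND s3 = 1 AND 1 = 1
s5 = F AND s4 = 1 AND 1 = 1
s6 = E NAND s5 = 1 NAND 1 = 0
So s6 = 0.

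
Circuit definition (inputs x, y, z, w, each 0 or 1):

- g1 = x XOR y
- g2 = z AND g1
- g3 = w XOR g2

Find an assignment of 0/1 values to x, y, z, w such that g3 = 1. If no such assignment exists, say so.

g3 = w XOR g2 must be 1, so w and g2 differ.
Check with x=0, y=1, z=0, w=1:
g1 = x XOR y = 0 XOR 1 = 1
g2 = z AND g1 = 0 AND 1 = 0
g3 = w XOR g2 = 1 XOR 0 = 1
So g3 = 1 as required.

x=0, y=1, z=0, w=1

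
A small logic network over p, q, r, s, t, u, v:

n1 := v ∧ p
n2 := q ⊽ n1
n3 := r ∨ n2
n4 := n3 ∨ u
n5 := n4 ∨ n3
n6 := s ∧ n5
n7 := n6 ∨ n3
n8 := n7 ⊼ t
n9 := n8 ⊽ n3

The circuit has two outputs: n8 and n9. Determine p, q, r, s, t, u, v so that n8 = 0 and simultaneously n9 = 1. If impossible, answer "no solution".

Check with p=1, q=1, r=0, s=1, t=1, u=1, v=0:
n1 = v ∧ p = 0 ∧ 1 = 0
n2 = q ⊽ n1 = 1 ⊽ 0 = 0
n3 = r ∨ n2 = 0 ∨ 0 = 0
n4 = n3 ∨ u = 0 ∨ 1 = 1
n5 = n4 ∨ n3 = 1 ∨ 0 = 1
n6 = s ∧ n5 = 1 ∧ 1 = 1
n7 = n6 ∨ n3 = 1 ∨ 0 = 1
n8 = n7 ⊼ t = 1 ⊼ 1 = 0
n9 = n8 ⊽ n3 = 0 ⊽ 0 = 1
So n8 = 0 and n9 = 1.

p=1, q=1, r=0, s=1, t=1, u=1, v=0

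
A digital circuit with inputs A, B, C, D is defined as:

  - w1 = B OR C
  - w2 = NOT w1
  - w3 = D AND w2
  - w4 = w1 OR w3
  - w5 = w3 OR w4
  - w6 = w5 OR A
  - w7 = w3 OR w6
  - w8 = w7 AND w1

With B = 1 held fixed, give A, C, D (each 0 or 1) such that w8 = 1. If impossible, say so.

A=0 C=0 D=0

w8 = w7 AND w1 must be 1, so both w7 = 1 and w1 = 1.
w7 = w3 OR w6 must be 1, so at least one of w3, w6 is 1.
Check with B = 1 and A=0, C=0, D=0:
w1 = B OR C = 1 OR 0 = 1
w2 = NOT w1 = NOT 1 = 0
w3 = D AND w2 = 0 AND 0 = 0
w4 = w1 OR w3 = 1 OR 0 = 1
w5 = w3 OR w4 = 0 OR 1 = 1
w6 = w5 OR A = 1 OR 0 = 1
w7 = w3 OR w6 = 0 OR 1 = 1
w8 = w7 AND w1 = 1 AND 1 = 1
So w8 = 1.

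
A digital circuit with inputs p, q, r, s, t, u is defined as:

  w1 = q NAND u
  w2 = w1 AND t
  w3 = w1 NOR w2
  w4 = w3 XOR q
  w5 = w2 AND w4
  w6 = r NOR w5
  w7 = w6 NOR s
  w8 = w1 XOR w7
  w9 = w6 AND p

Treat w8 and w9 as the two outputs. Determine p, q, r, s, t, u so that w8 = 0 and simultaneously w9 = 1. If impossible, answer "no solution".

p=1 q=1 r=0 s=1 t=1 u=1

Check with p=1 q=1 r=0 s=1 t=1 u=1:
w1 = q NAND u = 1 NAND 1 = 0
w2 = w1 AND t = 0 AND 1 = 0
w3 = w1 NOR w2 = 0 NOR 0 = 1
w4 = w3 XOR q = 1 XOR 1 = 0
w5 = w2 AND w4 = 0 AND 0 = 0
w6 = r NOR w5 = 0 NOR 0 = 1
w7 = w6 NOR s = 1 NOR 1 = 0
w8 = w1 XOR w7 = 0 XOR 0 = 0
w9 = w6 AND p = 1 AND 1 = 1
So w8 = 0 and w9 = 1.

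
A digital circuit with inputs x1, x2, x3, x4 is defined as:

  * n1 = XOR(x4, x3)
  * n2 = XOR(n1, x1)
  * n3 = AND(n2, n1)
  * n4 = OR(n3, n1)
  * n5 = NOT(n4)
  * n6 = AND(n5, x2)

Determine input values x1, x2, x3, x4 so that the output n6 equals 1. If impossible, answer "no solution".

n6 = AND(n5, x2) must be 1, so both n5 = 1 and x2 = 1.
n5 = NOT(n4) must be 1, so n4 = 0.
Check with x1=1, x2=1, x3=0, x4=0:
n1 = XOR(x4, x3) = XOR(0, 0) = 0
n2 = XOR(n1, x1) = XOR(0, 1) = 1
n3 = AND(n2, n1) = AND(1, 0) = 0
n4 = OR(n3, n1) = OR(0, 0) = 0
n5 = NOT(n4) = NOT 0 = 1
n6 = AND(n5, x2) = AND(1, 1) = 1
So n6 = 1 as required.

x1=1, x2=1, x3=0, x4=0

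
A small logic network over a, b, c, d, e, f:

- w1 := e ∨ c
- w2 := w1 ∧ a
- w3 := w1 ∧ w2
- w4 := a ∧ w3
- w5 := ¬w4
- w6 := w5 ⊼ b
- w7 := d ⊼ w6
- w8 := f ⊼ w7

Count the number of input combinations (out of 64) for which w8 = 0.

w8 = f ⊼ w7 must be 0, so both f = 1 and w7 = 1.
w7 = d ⊼ w6 must be 1, so at least one of d, w6 is 0.
Enumerating the 64 input combinations, 21 give w8 = 0 and 43 give w8 = 1.

21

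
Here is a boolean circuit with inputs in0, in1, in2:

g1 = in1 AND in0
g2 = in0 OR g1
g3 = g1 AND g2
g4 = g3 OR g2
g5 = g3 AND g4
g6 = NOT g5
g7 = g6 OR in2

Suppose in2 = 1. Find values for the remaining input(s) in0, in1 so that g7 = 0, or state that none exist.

no solution exists

With in2 = 1 fixed, none of the 4 settings of in0, in1 give g7 = 0.
For example, with in0=1, in1=1:
g1 = in1 AND in0 = 1 AND 1 = 1
g2 = in0 OR g1 = 1 OR 1 = 1
g3 = g1 AND g2 = 1 AND 1 = 1
g4 = g3 OR g2 = 1 OR 1 = 1
g5 = g3 AND g4 = 1 AND 1 = 1
g6 = NOT g5 = NOT 1 = 0
g7 = g6 OR in2 = 0 OR 1 = 1
giving g7 = 1 ≠ 0.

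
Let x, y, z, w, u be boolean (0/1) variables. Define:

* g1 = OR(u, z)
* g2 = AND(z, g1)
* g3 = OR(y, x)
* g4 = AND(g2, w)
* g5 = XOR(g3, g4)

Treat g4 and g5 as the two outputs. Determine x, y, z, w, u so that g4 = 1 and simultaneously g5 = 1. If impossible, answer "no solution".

Check with x=0, y=0, z=1, w=1, u=0:
g1 = OR(u, z) = OR(0, 1) = 1
g2 = AND(z, g1) = AND(1, 1) = 1
g3 = OR(y, x) = OR(0, 0) = 0
g4 = AND(g2, w) = AND(1, 1) = 1
g5 = XOR(g3, g4) = XOR(0, 1) = 1
So g4 = 1 and g5 = 1.

x=0, y=0, z=1, w=1, u=0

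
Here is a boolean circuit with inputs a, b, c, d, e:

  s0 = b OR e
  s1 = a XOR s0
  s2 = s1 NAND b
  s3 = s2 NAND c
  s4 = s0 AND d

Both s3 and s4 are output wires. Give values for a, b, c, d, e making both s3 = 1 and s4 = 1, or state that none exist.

a=1, b=1, c=0, d=1, e=0

Check with a=1, b=1, c=0, d=1, e=0:
s0 = b OR e = 1 OR 0 = 1
s1 = a XOR s0 = 1 XOR 1 = 0
s2 = s1 NAND b = 0 NAND 1 = 1
s3 = s2 NAND c = 1 NAND 0 = 1
s4 = s0 AND d = 1 AND 1 = 1
So s3 = 1 and s4 = 1.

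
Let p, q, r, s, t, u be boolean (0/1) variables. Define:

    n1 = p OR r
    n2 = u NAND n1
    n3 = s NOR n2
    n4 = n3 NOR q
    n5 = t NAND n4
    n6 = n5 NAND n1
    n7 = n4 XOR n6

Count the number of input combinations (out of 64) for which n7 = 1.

17

n7 = n4 XOR n6 must be 1, so n4 and n6 differ.
Enumerating the 64 input combinations, 17 give n7 = 1 and 47 give n7 = 0.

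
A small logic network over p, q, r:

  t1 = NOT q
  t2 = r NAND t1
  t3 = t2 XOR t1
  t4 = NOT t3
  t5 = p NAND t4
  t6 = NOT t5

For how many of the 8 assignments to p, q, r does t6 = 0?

t6 = NOT t5 must be 0, so t5 = 1.
Enumerating the 8 input combinations, 7 give t6 = 0 and 1 give t6 = 1.

7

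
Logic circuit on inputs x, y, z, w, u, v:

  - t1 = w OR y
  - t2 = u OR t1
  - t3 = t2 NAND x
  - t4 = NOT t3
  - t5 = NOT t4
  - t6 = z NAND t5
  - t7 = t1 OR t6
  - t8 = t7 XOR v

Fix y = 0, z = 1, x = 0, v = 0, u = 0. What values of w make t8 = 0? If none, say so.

w=0

Check with y = 0, z = 1, x = 0, v = 0, u = 0 and w=0:
t1 = w OR y = 0 OR 0 = 0
t2 = u OR t1 = 0 OR 0 = 0
t3 = t2 NAND x = 0 NAND 0 = 1
t4 = NOT t3 = NOT 1 = 0
t5 = NOT t4 = NOT 0 = 1
t6 = z NAND t5 = 1 NAND 1 = 0
t7 = t1 OR t6 = 0 OR 0 = 0
t8 = t7 XOR v = 0 XOR 0 = 0
So t8 = 0.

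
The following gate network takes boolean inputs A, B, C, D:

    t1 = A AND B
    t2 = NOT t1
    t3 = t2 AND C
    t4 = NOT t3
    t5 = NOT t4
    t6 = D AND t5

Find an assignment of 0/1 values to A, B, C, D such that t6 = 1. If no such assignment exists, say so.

t6 = D AND t5 must be 1, so both D = 1 and t5 = 1.
Check with A=0, B=1, C=1, D=1:
t1 = A AND B = 0 AND 1 = 0
t2 = NOT t1 = NOT 0 = 1
t3 = t2 AND C = 1 AND 1 = 1
t4 = NOT t3 = NOT 1 = 0
t5 = NOT t4 = NOT 0 = 1
t6 = D AND t5 = 1 AND 1 = 1
So t6 = 1 as required.

A=0, B=1, C=1, D=1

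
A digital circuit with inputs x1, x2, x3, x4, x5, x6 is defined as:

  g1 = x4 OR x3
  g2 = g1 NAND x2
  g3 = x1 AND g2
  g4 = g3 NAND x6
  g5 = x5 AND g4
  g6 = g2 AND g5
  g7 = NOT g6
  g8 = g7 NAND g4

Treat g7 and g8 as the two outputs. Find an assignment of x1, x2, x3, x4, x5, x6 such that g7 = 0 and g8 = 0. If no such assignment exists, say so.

no solution exists

Across all 64 input combinations, none give both g7 = 0 and g8 = 0.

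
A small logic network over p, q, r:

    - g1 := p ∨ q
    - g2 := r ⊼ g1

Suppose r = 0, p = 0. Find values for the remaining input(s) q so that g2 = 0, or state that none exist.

With r = 0, p = 0 fixed, none of the 2 settings of q give g2 = 0.
For example, with q=1:
g1 = p ∨ q = 0 ∨ 1 = 1
g2 = r ⊼ g1 = 0 ⊼ 1 = 1
giving g2 = 1 ≠ 0.

no solution exists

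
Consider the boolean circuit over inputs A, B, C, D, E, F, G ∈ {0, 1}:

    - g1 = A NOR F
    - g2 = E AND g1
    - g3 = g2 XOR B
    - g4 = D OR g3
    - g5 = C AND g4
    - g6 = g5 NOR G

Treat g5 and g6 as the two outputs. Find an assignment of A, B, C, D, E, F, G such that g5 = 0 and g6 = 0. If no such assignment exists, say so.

A=1 B=0 C=0 D=0 E=1 F=1 G=1

Check with A=1 B=0 C=0 D=0 E=1 F=1 G=1:
g1 = A NOR F = 1 NOR 1 = 0
g2 = E AND g1 = 1 AND 0 = 0
g3 = g2 XOR B = 0 XOR 0 = 0
g4 = D OR g3 = 0 OR 0 = 0
g5 = C AND g4 = 0 AND 0 = 0
g6 = g5 NOR G = 0 NOR 1 = 0
So g5 = 0 and g6 = 0.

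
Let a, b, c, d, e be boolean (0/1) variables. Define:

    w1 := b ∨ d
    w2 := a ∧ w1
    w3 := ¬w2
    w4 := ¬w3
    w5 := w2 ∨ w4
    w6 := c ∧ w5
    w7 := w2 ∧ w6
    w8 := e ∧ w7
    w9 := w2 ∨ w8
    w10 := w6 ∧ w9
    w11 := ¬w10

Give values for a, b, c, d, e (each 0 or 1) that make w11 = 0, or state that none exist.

a=1 b=0 c=1 d=1 e=0

w11 = ¬w10 must be 0, so w10 = 1.
w10 = w6 ∧ w9 must be 1, so both w6 = 1 and w9 = 1.
Check with a=1 b=0 c=1 d=1 e=0:
w1 = b ∨ d = 0 ∨ 1 = 1
w2 = a ∧ w1 = 1 ∧ 1 = 1
w3 = ¬w2 = ¬1 = 0
w4 = ¬w3 = ¬0 = 1
w5 = w2 ∨ w4 = 1 ∨ 1 = 1
w6 = c ∧ w5 = 1 ∧ 1 = 1
w7 = w2 ∧ w6 = 1 ∧ 1 = 1
w8 = e ∧ w7 = 0 ∧ 1 = 0
w9 = w2 ∨ w8 = 1 ∨ 0 = 1
w10 = w6 ∧ w9 = 1 ∧ 1 = 1
w11 = ¬w10 = ¬1 = 0
So w11 = 0 as required.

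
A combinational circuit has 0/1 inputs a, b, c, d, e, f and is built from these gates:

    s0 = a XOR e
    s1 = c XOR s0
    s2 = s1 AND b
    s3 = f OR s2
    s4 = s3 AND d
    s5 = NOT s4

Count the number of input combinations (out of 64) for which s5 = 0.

s5 = NOT s4 must be 0, so s4 = 1.
s4 = s3 AND d must be 1, so both s3 = 1 and d = 1.
s3 = f OR s2 must be 1, so at least one of f, s2 is 1.
Enumerating the 64 input combinations, 20 give s5 = 0 and 44 give s5 = 1.

20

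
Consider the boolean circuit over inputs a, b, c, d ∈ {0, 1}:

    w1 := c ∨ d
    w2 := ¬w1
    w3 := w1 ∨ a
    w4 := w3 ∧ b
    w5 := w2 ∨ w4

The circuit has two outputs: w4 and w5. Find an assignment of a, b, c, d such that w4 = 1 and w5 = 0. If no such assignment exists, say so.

Across all 16 input combinations, none give both w4 = 1 and w5 = 0.

no solution exists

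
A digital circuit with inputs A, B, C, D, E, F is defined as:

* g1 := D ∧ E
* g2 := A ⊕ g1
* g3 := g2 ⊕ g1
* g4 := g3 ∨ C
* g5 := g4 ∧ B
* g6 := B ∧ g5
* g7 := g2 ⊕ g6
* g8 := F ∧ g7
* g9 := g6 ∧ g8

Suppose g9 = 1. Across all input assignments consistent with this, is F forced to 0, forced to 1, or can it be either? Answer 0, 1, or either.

g9 = g6 ∧ g8 must be 1, so both g6 = 1 and g8 = 1.
Every assignment with g9 = 1 has F = 1; there are 5 such assignment(s).

1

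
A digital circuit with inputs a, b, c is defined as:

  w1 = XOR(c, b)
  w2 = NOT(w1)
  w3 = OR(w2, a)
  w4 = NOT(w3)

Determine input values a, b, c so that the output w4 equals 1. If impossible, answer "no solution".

a=0, b=0, c=1

Check with a=0, b=0, c=1:
w1 = XOR(c, b) = XOR(1, 0) = 1
w2 = NOT(w1) = NOT 1 = 0
w3 = OR(w2, a) = OR(0, 0) = 0
w4 = NOT(w3) = NOT 0 = 1
So w4 = 1 as required.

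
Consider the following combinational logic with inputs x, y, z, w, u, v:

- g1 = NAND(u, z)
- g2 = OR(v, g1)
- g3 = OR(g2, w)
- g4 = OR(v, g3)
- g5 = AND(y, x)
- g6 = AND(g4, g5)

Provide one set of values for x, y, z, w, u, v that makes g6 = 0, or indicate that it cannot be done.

g6 = AND(g4, g5) must be 0, so at least one of g4, g5 is 0.
Check with x=0, y=1, z=1, w=1, u=0, v=0:
g1 = NAND(u, z) = NAND(0, 1) = 1
g2 = OR(v, g1) = OR(0, 1) = 1
g3 = OR(g2, w) = OR(1, 1) = 1
g4 = OR(v, g3) = OR(0, 1) = 1
g5 = AND(y, x) = AND(1, 0) = 0
g6 = AND(g4, g5) = AND(1, 0) = 0
So g6 = 0 as required.

x=0, y=1, z=1, w=1, u=0, v=0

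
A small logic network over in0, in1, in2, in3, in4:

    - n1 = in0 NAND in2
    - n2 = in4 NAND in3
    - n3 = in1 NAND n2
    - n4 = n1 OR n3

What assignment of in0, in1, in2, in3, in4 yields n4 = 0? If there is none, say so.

in0=1 in1=1 in2=1 in3=0 in4=1

n4 = n1 OR n3 must be 0, so both n1 = 0 and n3 = 0.
n1 = in0 NAND in2 must be 0, so both in0 = 1 and in2 = 1.
Check with in0=1 in1=1 in2=1 in3=0 in4=1:
n1 = in0 NAND in2 = 1 NAND 1 = 0
n2 = in4 NAND in3 = 1 NAND 0 = 1
n3 = in1 NAND n2 = 1 NAND 1 = 0
n4 = n1 OR n3 = 0 OR 0 = 0
So n4 = 0 as required.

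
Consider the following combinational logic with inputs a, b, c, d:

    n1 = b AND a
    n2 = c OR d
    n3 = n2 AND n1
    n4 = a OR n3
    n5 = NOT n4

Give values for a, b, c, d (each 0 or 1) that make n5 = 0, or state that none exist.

a=1 b=0 c=0 d=1

Check with a=1 b=0 c=0 d=1:
n1 = b AND a = 0 AND 1 = 0
n2 = c OR d = 0 OR 1 = 1
n3 = n2 AND n1 = 1 AND 0 = 0
n4 = a OR n3 = 1 OR 0 = 1
n5 = NOT n4 = NOT 1 = 0
So n5 = 0 as required.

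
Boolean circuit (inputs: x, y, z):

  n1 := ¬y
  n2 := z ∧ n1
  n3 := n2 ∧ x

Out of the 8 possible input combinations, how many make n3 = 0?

n3 = n2 ∧ x must be 0, so at least one of n2, x is 0.
Enumerating the 8 input combinations, 7 give n3 = 0 and 1 give n3 = 1.

7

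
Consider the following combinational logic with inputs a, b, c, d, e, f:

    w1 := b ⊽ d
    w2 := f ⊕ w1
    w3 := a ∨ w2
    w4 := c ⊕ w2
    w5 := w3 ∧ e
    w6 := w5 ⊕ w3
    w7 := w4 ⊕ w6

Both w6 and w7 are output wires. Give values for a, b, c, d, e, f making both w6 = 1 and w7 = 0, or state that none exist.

a=1, b=0, c=0, d=1, e=0, f=1

Check with a=1, b=0, c=0, d=1, e=0, f=1:
w1 = b ⊽ d = 0 ⊽ 1 = 0
w2 = f ⊕ w1 = 1 ⊕ 0 = 1
w3 = a ∨ w2 = 1 ∨ 1 = 1
w4 = c ⊕ w2 = 0 ⊕ 1 = 1
w5 = w3 ∧ e = 1 ∧ 0 = 0
w6 = w5 ⊕ w3 = 0 ⊕ 1 = 1
w7 = w4 ⊕ w6 = 1 ⊕ 1 = 0
So w6 = 1 and w7 = 0.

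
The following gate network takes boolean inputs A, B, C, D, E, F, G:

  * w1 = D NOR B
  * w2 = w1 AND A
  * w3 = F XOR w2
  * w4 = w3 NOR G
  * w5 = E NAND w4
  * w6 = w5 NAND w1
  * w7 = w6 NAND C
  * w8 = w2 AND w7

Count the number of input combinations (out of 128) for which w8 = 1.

w8 = w2 AND w7 must be 1, so both w2 = 1 and w7 = 1.
w2 = w1 AND A must be 1, so both w1 = 1 and A = 1.
w7 = w6 NAND C must be 1, so at least one of w6, C is 0.
Enumerating the 128 input combinations, 15 give w8 = 1 and 113 give w8 = 0.

15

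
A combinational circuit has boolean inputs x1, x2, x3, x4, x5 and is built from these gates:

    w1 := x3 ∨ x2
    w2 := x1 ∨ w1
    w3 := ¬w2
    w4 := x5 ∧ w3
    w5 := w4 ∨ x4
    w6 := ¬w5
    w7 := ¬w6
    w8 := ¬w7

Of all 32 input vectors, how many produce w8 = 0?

w8 = ¬w7 must be 0, so w7 = 1.
w7 = ¬w6 must be 1, so w6 = 0.
Enumerating the 32 input combinations, 17 give w8 = 0 and 15 give w8 = 1.

17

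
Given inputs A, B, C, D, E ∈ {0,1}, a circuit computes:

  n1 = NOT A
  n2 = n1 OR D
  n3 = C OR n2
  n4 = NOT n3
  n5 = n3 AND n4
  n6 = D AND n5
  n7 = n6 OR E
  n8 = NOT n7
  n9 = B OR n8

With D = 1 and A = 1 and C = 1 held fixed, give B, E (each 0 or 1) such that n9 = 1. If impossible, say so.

B=1 E=1

n9 = B OR n8 must be 1, so at least one of B, n8 is 1.
Check with D = 1 and A = 1 and C = 1 and B=1, E=1:
n1 = NOT A = NOT 1 = 0
n2 = n1 OR D = 0 OR 1 = 1
n3 = C OR n2 = 1 OR 1 = 1
n4 = NOT n3 = NOT 1 = 0
n5 = n3 AND n4 = 1 AND 0 = 0
n6 = D AND n5 = 1 AND 0 = 0
n7 = n6 OR E = 0 OR 1 = 1
n8 = NOT n7 = NOT 1 = 0
n9 = B OR n8 = 1 OR 0 = 1
So n9 = 1.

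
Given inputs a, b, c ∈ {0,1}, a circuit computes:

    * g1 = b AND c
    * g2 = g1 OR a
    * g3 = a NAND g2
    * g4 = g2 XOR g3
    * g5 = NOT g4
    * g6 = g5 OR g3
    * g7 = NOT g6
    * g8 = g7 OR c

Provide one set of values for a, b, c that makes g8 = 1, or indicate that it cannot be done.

g8 = g7 OR c must be 1, so at least one of g7, c is 1.
Check with a=0 b=1 c=1:
g1 = b AND c = 1 AND 1 = 1
g2 = g1 OR a = 1 OR 0 = 1
g3 = a NAND g2 = 0 NAND 1 = 1
g4 = g2 XOR g3 = 1 XOR 1 = 0
g5 = NOT g4 = NOT 0 = 1
g6 = g5 OR g3 = 1 OR 1 = 1
g7 = NOT g6 = NOT 1 = 0
g8 = g7 OR c = 0 OR 1 = 1
So g8 = 1 as required.

a=0 b=1 c=1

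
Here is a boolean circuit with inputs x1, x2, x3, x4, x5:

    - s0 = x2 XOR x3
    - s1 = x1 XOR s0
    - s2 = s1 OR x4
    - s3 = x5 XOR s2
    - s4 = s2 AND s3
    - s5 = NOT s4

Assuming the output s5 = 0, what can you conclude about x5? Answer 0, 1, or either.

s5 = NOT s4 must be 0, so s4 = 1.
s4 = s2 AND s3 must be 1, so both s2 = 1 and s3 = 1.
s2 = s1 OR x4 must be 1, so at least one of s1, x4 is 1.
Every assignment with s5 = 0 has x5 = 0; there are 12 such assignment(s).

0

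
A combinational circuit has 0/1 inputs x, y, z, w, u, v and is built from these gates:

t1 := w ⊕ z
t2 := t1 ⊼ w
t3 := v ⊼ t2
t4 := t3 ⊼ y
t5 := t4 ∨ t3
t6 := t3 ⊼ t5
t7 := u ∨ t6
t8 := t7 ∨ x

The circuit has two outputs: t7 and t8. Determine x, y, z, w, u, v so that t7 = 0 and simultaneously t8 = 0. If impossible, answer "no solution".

Check with x=0, y=0, z=1, w=1, u=0, v=0:
t1 = w ⊕ z = 1 ⊕ 1 = 0
t2 = t1 ⊼ w = 0 ⊼ 1 = 1
t3 = v ⊼ t2 = 0 ⊼ 1 = 1
t4 = t3 ⊼ y = 1 ⊼ 0 = 1
t5 = t4 ∨ t3 = 1 ∨ 1 = 1
t6 = t3 ⊼ t5 = 1 ⊼ 1 = 0
t7 = u ∨ t6 = 0 ∨ 0 = 0
t8 = t7 ∨ x = 0 ∨ 0 = 0
So t7 = 0 and t8 = 0.

x=0, y=0, z=1, w=1, u=0, v=0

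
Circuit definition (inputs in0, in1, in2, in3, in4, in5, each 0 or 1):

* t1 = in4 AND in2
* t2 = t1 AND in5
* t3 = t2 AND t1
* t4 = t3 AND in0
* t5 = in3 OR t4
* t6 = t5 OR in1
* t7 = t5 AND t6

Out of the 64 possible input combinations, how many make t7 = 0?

t7 = t5 AND t6 must be 0, so at least one of t5, t6 is 0.
Enumerating the 64 input combinations, 30 give t7 = 0 and 34 give t7 = 1.

30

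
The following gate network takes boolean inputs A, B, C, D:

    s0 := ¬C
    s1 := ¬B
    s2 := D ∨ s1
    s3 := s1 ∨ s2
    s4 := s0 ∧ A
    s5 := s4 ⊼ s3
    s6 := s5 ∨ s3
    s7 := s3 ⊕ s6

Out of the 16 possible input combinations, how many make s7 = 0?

s7 = s3 ⊕ s6 must be 0, so s3 and s6 are equal.
Enumerating the 16 input combinations, 12 give s7 = 0 and 4 give s7 = 1.

12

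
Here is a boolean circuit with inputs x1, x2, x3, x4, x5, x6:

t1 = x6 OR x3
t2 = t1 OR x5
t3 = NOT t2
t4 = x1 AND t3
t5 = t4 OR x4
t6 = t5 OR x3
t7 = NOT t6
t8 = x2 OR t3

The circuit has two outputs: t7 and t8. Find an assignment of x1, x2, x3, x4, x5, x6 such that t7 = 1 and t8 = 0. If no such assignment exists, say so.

Check with x1=0, x2=0, x3=0, x4=0, x5=0, x6=1:
t1 = x6 OR x3 = 1 OR 0 = 1
t2 = t1 OR x5 = 1 OR 0 = 1
t3 = NOT t2 = NOT 1 = 0
t4 = x1 AND t3 = 0 AND 0 = 0
t5 = t4 OR x4 = 0 OR 0 = 0
t6 = t5 OR x3 = 0 OR 0 = 0
t7 = NOT t6 = NOT 0 = 1
t8 = x2 OR t3 = 0 OR 0 = 0
So t7 = 1 and t8 = 0.

x1=0, x2=0, x3=0, x4=0, x5=0, x6=1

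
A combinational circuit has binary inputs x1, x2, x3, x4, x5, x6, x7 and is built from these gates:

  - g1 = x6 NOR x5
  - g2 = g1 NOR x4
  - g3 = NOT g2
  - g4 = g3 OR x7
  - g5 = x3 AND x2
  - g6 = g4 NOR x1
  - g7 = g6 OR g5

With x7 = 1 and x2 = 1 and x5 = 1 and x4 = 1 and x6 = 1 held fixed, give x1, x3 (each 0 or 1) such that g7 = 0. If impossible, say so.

g7 = g6 OR g5 must be 0, so both g6 = 0 and g5 = 0.
g6 = g4 NOR x1 must be 0, so at least one of g4, x1 is 1.
Check with x7 = 1 and x2 = 1 and x5 = 1 and x4 = 1 and x6 = 1 and x1=0, x3=0:
g1 = x6 NOR x5 = 1 NOR 1 = 0
g2 = g1 NOR x4 = 0 NOR 1 = 0
g3 = NOT g2 = NOT 0 = 1
g4 = g3 OR x7 = 1 OR 1 = 1
g5 = x3 AND x2 = 0 AND 1 = 0
g6 = g4 NOR x1 = 1 NOR 0 = 0
g7 = g6 OR g5 = 0 OR 0 = 0
So g7 = 0.

x1=0, x3=0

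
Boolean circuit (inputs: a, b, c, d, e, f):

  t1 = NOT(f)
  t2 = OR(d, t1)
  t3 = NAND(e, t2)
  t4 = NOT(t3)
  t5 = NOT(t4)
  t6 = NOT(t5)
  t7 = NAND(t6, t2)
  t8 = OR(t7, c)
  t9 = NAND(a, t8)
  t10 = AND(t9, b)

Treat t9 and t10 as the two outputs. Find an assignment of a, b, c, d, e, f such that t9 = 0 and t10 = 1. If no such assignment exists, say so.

Across all 64 input combinations, none give both t9 = 0 and t10 = 1.

no solution exists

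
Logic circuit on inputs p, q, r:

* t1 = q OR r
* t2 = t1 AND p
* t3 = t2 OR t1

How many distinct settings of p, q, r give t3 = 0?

2

t3 = t2 OR t1 must be 0, so both t2 = 0 and t1 = 0.
t2 = t1 AND p must be 0, so at least one of t1, p is 0.
t1 = q OR r must be 0, so both q = 0 and r = 0.
Satisfying assignments:
  p=0, q=0, r=0
  p=1, q=0, r=0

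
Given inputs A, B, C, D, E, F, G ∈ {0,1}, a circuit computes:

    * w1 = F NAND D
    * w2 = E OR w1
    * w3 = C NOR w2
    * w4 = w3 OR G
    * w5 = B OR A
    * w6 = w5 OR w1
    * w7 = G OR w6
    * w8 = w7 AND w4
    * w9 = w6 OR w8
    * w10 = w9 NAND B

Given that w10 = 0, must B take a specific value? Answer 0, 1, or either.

w10 = w9 NAND B must be 0, so both w9 = 1 and B = 1.
w9 = w6 OR w8 must be 1, so at least one of w6, w8 is 1.
Every assignment with w10 = 0 has B = 1; there are 64 such assignment(s).

1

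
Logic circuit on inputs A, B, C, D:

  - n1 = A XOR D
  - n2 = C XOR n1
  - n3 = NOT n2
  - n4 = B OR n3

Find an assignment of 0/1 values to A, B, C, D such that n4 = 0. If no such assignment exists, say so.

Check with A=0, B=0, C=1, D=0:
n1 = A XOR D = 0 XOR 0 = 0
n2 = C XOR n1 = 1 XOR 0 = 1
n3 = NOT n2 = NOT 1 = 0
n4 = B OR n3 = 0 OR 0 = 0
So n4 = 0 as required.

A=0, B=0, C=1, D=0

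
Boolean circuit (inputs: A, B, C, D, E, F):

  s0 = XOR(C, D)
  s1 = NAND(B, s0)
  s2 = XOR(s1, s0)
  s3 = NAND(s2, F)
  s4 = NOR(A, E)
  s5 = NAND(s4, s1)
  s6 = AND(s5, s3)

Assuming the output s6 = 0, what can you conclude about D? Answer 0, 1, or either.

Both values of D occur among assignments with s6 = 0:
  D=0: A=0, B=0, C=0, D=0, E=0, F=0
  D=1: A=0, B=0, C=0, D=1, E=0, F=0

either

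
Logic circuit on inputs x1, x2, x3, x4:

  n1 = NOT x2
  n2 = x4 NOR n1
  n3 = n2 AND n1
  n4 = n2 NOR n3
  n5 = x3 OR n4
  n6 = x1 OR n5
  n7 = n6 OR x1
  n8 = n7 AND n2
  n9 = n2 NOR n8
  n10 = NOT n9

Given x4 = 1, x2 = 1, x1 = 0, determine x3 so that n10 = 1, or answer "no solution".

With x4 = 1, x2 = 1, x1 = 0 fixed, none of the 2 settings of x3 give n10 = 1.
For example, with x3=1:
n1 = NOT x2 = NOT 1 = 0
n2 = x4 NOR n1 = 1 NOR 0 = 0
n3 = n2 AND n1 = 0 AND 0 = 0
n4 = n2 NOR n3 = 0 NOR 0 = 1
n5 = x3 OR n4 = 1 OR 1 = 1
n6 = x1 OR n5 = 0 OR 1 = 1
n7 = n6 OR x1 = 1 OR 0 = 1
n8 = n7 AND n2 = 1 AND 0 = 0
n9 = n2 NOR n8 = 0 NOR 0 = 1
n10 = NOT n9 = NOT 1 = 0
giving n10 = 0 ≠ 1.

no solution exists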